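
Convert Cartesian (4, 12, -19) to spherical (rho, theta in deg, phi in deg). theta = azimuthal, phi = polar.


rho = sqrt(4^2 + 12^2 + (-19)^2) = 22.8254
theta = atan2(12, 4) = 71.5651 deg
phi = acos(-19/22.8254) = 146.3466 deg

rho = 22.8254, theta = 71.5651 deg, phi = 146.3466 deg


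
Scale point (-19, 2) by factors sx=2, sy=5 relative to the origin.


Scaling: (x*sx, y*sy) = (-19*2, 2*5) = (-38, 10)

(-38, 10)


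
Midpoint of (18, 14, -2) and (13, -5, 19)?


Midpoint = ((18+13)/2, (14+-5)/2, (-2+19)/2) = (15.5, 4.5, 8.5)

(15.5, 4.5, 8.5)


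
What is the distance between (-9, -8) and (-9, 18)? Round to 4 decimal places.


d = sqrt((-9--9)^2 + (18--8)^2) = 26

26


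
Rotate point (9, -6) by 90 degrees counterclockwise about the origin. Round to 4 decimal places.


x' = 9*cos(90) - -6*sin(90) = 6
y' = 9*sin(90) + -6*cos(90) = 9

(6, 9)


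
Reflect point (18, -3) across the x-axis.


Reflection across x-axis: (x, y) -> (x, -y)
(18, -3) -> (18, 3)

(18, 3)


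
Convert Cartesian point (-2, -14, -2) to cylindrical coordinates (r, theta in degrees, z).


r = sqrt((-2)^2 + (-14)^2) = 14.1421
theta = atan2(-14, -2) = 261.8699 deg
z = -2

r = 14.1421, theta = 261.8699 deg, z = -2


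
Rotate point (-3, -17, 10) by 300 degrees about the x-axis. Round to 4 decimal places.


x' = -3
y' = -17*cos(300) - 10*sin(300) = 0.1603
z' = -17*sin(300) + 10*cos(300) = 19.7224

(-3, 0.1603, 19.7224)


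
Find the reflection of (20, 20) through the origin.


Reflection through origin: (x, y) -> (-x, -y)
(20, 20) -> (-20, -20)

(-20, -20)


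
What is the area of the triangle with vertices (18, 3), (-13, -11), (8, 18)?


Area = |x1(y2-y3) + x2(y3-y1) + x3(y1-y2)| / 2
= |18*(-11-18) + -13*(18-3) + 8*(3--11)| / 2
= 302.5

302.5


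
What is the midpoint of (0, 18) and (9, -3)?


Midpoint = ((0+9)/2, (18+-3)/2) = (4.5, 7.5)

(4.5, 7.5)


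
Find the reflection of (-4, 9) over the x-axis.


Reflection across x-axis: (x, y) -> (x, -y)
(-4, 9) -> (-4, -9)

(-4, -9)


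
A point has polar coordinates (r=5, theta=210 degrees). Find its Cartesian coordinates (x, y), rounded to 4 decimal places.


x = 5 * cos(210) = -4.3301
y = 5 * sin(210) = -2.5

(-4.3301, -2.5)


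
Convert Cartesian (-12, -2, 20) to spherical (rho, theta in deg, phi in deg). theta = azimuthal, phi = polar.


rho = sqrt((-12)^2 + (-2)^2 + 20^2) = 23.4094
theta = atan2(-2, -12) = 189.4623 deg
phi = acos(20/23.4094) = 31.3112 deg

rho = 23.4094, theta = 189.4623 deg, phi = 31.3112 deg


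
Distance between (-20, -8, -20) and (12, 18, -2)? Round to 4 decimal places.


d = sqrt((12--20)^2 + (18--8)^2 + (-2--20)^2) = 44.9889

44.9889


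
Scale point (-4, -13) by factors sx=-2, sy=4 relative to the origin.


Scaling: (x*sx, y*sy) = (-4*-2, -13*4) = (8, -52)

(8, -52)


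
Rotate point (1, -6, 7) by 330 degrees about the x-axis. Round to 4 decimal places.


x' = 1
y' = -6*cos(330) - 7*sin(330) = -1.6962
z' = -6*sin(330) + 7*cos(330) = 9.0622

(1, -1.6962, 9.0622)


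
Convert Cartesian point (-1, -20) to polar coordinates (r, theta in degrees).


r = sqrt((-1)^2 + (-20)^2) = 20.025
theta = atan2(-20, -1) = 267.1376 degrees

r = 20.025, theta = 267.1376 degrees


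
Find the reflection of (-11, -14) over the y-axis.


Reflection across y-axis: (x, y) -> (-x, y)
(-11, -14) -> (11, -14)

(11, -14)


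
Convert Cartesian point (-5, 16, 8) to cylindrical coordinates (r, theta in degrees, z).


r = sqrt((-5)^2 + 16^2) = 16.7631
theta = atan2(16, -5) = 107.354 deg
z = 8

r = 16.7631, theta = 107.354 deg, z = 8


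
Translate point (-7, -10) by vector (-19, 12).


Translation: (x+dx, y+dy) = (-7+-19, -10+12) = (-26, 2)

(-26, 2)


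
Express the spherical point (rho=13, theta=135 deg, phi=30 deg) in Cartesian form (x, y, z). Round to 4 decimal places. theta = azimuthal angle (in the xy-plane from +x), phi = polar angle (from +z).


x = 13 * sin(30) * cos(135) = -4.5962
y = 13 * sin(30) * sin(135) = 4.5962
z = 13 * cos(30) = 11.2583

(-4.5962, 4.5962, 11.2583)


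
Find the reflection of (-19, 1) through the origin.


Reflection through origin: (x, y) -> (-x, -y)
(-19, 1) -> (19, -1)

(19, -1)


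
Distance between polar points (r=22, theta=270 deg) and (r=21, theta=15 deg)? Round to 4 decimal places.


d = sqrt(r1^2 + r2^2 - 2*r1*r2*cos(t2-t1))
d = sqrt(22^2 + 21^2 - 2*22*21*cos(15-270)) = 34.1196

34.1196


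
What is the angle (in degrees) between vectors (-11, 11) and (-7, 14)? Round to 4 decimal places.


dot = -11*-7 + 11*14 = 231
|u| = 15.5563, |v| = 15.6525
cos(angle) = 0.9487
angle = 18.4349 degrees

18.4349 degrees


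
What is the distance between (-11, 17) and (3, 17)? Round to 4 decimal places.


d = sqrt((3--11)^2 + (17-17)^2) = 14

14


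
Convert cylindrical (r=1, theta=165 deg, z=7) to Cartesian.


x = 1 * cos(165) = -0.9659
y = 1 * sin(165) = 0.2588
z = 7

(-0.9659, 0.2588, 7)


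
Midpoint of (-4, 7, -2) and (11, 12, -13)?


Midpoint = ((-4+11)/2, (7+12)/2, (-2+-13)/2) = (3.5, 9.5, -7.5)

(3.5, 9.5, -7.5)


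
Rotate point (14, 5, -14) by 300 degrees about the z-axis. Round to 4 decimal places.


x' = 14*cos(300) - 5*sin(300) = 11.3301
y' = 14*sin(300) + 5*cos(300) = -9.6244
z' = -14

(11.3301, -9.6244, -14)


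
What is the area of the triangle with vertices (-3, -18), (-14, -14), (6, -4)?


Area = |x1(y2-y3) + x2(y3-y1) + x3(y1-y2)| / 2
= |-3*(-14--4) + -14*(-4--18) + 6*(-18--14)| / 2
= 95

95


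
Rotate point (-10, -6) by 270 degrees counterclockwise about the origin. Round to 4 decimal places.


x' = -10*cos(270) - -6*sin(270) = -6
y' = -10*sin(270) + -6*cos(270) = 10

(-6, 10)


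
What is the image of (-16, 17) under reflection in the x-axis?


Reflection across x-axis: (x, y) -> (x, -y)
(-16, 17) -> (-16, -17)

(-16, -17)


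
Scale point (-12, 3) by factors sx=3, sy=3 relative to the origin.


Scaling: (x*sx, y*sy) = (-12*3, 3*3) = (-36, 9)

(-36, 9)


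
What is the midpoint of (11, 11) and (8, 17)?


Midpoint = ((11+8)/2, (11+17)/2) = (9.5, 14)

(9.5, 14)


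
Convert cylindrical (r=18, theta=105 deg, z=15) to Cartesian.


x = 18 * cos(105) = -4.6587
y = 18 * sin(105) = 17.3867
z = 15

(-4.6587, 17.3867, 15)


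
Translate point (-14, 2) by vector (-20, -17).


Translation: (x+dx, y+dy) = (-14+-20, 2+-17) = (-34, -15)

(-34, -15)


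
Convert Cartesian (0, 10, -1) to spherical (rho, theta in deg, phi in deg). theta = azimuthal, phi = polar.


rho = sqrt(0^2 + 10^2 + (-1)^2) = 10.0499
theta = atan2(10, 0) = 90 deg
phi = acos(-1/10.0499) = 95.7106 deg

rho = 10.0499, theta = 90 deg, phi = 95.7106 deg


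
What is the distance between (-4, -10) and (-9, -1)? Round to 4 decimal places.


d = sqrt((-9--4)^2 + (-1--10)^2) = 10.2956

10.2956


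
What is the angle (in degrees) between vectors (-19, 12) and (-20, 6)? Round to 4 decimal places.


dot = -19*-20 + 12*6 = 452
|u| = 22.4722, |v| = 20.8806
cos(angle) = 0.9633
angle = 15.5764 degrees

15.5764 degrees


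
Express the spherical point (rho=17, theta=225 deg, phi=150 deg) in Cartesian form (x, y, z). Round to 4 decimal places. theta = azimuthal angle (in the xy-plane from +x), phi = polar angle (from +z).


x = 17 * sin(150) * cos(225) = -6.0104
y = 17 * sin(150) * sin(225) = -6.0104
z = 17 * cos(150) = -14.7224

(-6.0104, -6.0104, -14.7224)


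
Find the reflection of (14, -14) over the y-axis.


Reflection across y-axis: (x, y) -> (-x, y)
(14, -14) -> (-14, -14)

(-14, -14)


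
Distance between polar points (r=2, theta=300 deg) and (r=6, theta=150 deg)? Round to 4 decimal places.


d = sqrt(r1^2 + r2^2 - 2*r1*r2*cos(t2-t1))
d = sqrt(2^2 + 6^2 - 2*2*6*cos(150-300)) = 7.7964

7.7964


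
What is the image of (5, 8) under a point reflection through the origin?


Reflection through origin: (x, y) -> (-x, -y)
(5, 8) -> (-5, -8)

(-5, -8)


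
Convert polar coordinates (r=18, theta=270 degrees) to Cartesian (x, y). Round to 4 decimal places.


x = 18 * cos(270) = 0
y = 18 * sin(270) = -18

(0, -18)


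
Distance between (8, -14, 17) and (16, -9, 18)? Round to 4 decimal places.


d = sqrt((16-8)^2 + (-9--14)^2 + (18-17)^2) = 9.4868

9.4868


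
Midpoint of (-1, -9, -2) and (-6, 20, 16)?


Midpoint = ((-1+-6)/2, (-9+20)/2, (-2+16)/2) = (-3.5, 5.5, 7)

(-3.5, 5.5, 7)


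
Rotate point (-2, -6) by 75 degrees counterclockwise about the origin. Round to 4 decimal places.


x' = -2*cos(75) - -6*sin(75) = 5.2779
y' = -2*sin(75) + -6*cos(75) = -3.4848

(5.2779, -3.4848)


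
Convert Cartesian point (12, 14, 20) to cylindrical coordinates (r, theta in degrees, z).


r = sqrt(12^2 + 14^2) = 18.4391
theta = atan2(14, 12) = 49.3987 deg
z = 20

r = 18.4391, theta = 49.3987 deg, z = 20


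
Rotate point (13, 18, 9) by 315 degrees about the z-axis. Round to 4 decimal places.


x' = 13*cos(315) - 18*sin(315) = 21.9203
y' = 13*sin(315) + 18*cos(315) = 3.5355
z' = 9

(21.9203, 3.5355, 9)


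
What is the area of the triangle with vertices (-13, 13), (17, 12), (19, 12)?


Area = |x1(y2-y3) + x2(y3-y1) + x3(y1-y2)| / 2
= |-13*(12-12) + 17*(12-13) + 19*(13-12)| / 2
= 1

1


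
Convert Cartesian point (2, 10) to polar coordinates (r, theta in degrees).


r = sqrt(2^2 + 10^2) = 10.198
theta = atan2(10, 2) = 78.6901 degrees

r = 10.198, theta = 78.6901 degrees


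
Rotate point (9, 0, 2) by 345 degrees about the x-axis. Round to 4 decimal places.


x' = 9
y' = 0*cos(345) - 2*sin(345) = 0.5176
z' = 0*sin(345) + 2*cos(345) = 1.9319

(9, 0.5176, 1.9319)


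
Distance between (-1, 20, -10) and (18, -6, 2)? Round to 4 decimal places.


d = sqrt((18--1)^2 + (-6-20)^2 + (2--10)^2) = 34.3657

34.3657


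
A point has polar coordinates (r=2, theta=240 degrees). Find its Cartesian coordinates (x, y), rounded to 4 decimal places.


x = 2 * cos(240) = -1
y = 2 * sin(240) = -1.7321

(-1, -1.7321)


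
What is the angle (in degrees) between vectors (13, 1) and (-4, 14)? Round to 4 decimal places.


dot = 13*-4 + 1*14 = -38
|u| = 13.0384, |v| = 14.5602
cos(angle) = -0.2002
angle = 101.5467 degrees

101.5467 degrees


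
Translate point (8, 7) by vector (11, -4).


Translation: (x+dx, y+dy) = (8+11, 7+-4) = (19, 3)

(19, 3)


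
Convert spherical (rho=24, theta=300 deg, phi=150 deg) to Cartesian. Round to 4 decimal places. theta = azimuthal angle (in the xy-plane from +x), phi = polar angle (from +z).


x = 24 * sin(150) * cos(300) = 6
y = 24 * sin(150) * sin(300) = -10.3923
z = 24 * cos(150) = -20.7846

(6, -10.3923, -20.7846)


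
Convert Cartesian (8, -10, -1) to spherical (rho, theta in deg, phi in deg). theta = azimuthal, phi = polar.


rho = sqrt(8^2 + (-10)^2 + (-1)^2) = 12.8452
theta = atan2(-10, 8) = 308.6598 deg
phi = acos(-1/12.8452) = 94.465 deg

rho = 12.8452, theta = 308.6598 deg, phi = 94.465 deg


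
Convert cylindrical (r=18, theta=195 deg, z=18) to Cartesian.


x = 18 * cos(195) = -17.3867
y = 18 * sin(195) = -4.6587
z = 18

(-17.3867, -4.6587, 18)


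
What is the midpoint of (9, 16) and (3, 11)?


Midpoint = ((9+3)/2, (16+11)/2) = (6, 13.5)

(6, 13.5)


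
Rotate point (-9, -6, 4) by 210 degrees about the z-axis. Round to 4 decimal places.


x' = -9*cos(210) - -6*sin(210) = 4.7942
y' = -9*sin(210) + -6*cos(210) = 9.6962
z' = 4

(4.7942, 9.6962, 4)


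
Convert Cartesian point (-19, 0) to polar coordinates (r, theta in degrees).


r = sqrt((-19)^2 + 0^2) = 19
theta = atan2(0, -19) = 180 degrees

r = 19, theta = 180 degrees


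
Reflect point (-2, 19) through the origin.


Reflection through origin: (x, y) -> (-x, -y)
(-2, 19) -> (2, -19)

(2, -19)


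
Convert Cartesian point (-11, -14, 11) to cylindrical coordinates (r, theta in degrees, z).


r = sqrt((-11)^2 + (-14)^2) = 17.8045
theta = atan2(-14, -11) = 231.8428 deg
z = 11

r = 17.8045, theta = 231.8428 deg, z = 11


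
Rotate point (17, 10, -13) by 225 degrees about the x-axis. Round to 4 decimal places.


x' = 17
y' = 10*cos(225) - -13*sin(225) = -16.2635
z' = 10*sin(225) + -13*cos(225) = 2.1213

(17, -16.2635, 2.1213)


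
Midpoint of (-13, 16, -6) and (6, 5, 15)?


Midpoint = ((-13+6)/2, (16+5)/2, (-6+15)/2) = (-3.5, 10.5, 4.5)

(-3.5, 10.5, 4.5)


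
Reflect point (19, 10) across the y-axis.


Reflection across y-axis: (x, y) -> (-x, y)
(19, 10) -> (-19, 10)

(-19, 10)


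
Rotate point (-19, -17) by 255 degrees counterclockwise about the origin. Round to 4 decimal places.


x' = -19*cos(255) - -17*sin(255) = -11.5032
y' = -19*sin(255) + -17*cos(255) = 22.7525

(-11.5032, 22.7525)


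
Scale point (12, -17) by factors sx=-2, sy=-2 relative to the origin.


Scaling: (x*sx, y*sy) = (12*-2, -17*-2) = (-24, 34)

(-24, 34)


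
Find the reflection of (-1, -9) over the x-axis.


Reflection across x-axis: (x, y) -> (x, -y)
(-1, -9) -> (-1, 9)

(-1, 9)


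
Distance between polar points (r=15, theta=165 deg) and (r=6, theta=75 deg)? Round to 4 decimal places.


d = sqrt(r1^2 + r2^2 - 2*r1*r2*cos(t2-t1))
d = sqrt(15^2 + 6^2 - 2*15*6*cos(75-165)) = 16.1555

16.1555


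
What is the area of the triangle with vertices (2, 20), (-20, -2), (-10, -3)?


Area = |x1(y2-y3) + x2(y3-y1) + x3(y1-y2)| / 2
= |2*(-2--3) + -20*(-3-20) + -10*(20--2)| / 2
= 121

121


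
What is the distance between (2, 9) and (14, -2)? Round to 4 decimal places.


d = sqrt((14-2)^2 + (-2-9)^2) = 16.2788

16.2788


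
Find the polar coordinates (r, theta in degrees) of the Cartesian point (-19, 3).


r = sqrt((-19)^2 + 3^2) = 19.2354
theta = atan2(3, -19) = 171.0274 degrees

r = 19.2354, theta = 171.0274 degrees


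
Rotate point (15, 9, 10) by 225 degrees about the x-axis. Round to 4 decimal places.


x' = 15
y' = 9*cos(225) - 10*sin(225) = 0.7071
z' = 9*sin(225) + 10*cos(225) = -13.435

(15, 0.7071, -13.435)


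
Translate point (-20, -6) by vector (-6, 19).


Translation: (x+dx, y+dy) = (-20+-6, -6+19) = (-26, 13)

(-26, 13)


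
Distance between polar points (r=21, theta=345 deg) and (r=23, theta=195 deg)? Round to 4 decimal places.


d = sqrt(r1^2 + r2^2 - 2*r1*r2*cos(t2-t1))
d = sqrt(21^2 + 23^2 - 2*21*23*cos(195-345)) = 42.5039

42.5039


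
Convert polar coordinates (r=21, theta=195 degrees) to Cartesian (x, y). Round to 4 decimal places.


x = 21 * cos(195) = -20.2844
y = 21 * sin(195) = -5.4352

(-20.2844, -5.4352)


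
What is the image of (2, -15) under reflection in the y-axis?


Reflection across y-axis: (x, y) -> (-x, y)
(2, -15) -> (-2, -15)

(-2, -15)


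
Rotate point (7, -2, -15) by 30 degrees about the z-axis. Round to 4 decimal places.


x' = 7*cos(30) - -2*sin(30) = 7.0622
y' = 7*sin(30) + -2*cos(30) = 1.7679
z' = -15

(7.0622, 1.7679, -15)


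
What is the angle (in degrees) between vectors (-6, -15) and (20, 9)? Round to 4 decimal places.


dot = -6*20 + -15*9 = -255
|u| = 16.1555, |v| = 21.9317
cos(angle) = -0.7197
angle = 136.0292 degrees

136.0292 degrees


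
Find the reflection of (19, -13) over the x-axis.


Reflection across x-axis: (x, y) -> (x, -y)
(19, -13) -> (19, 13)

(19, 13)


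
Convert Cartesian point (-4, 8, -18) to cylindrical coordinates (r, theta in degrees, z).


r = sqrt((-4)^2 + 8^2) = 8.9443
theta = atan2(8, -4) = 116.5651 deg
z = -18

r = 8.9443, theta = 116.5651 deg, z = -18


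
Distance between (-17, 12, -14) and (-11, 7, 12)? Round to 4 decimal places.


d = sqrt((-11--17)^2 + (7-12)^2 + (12--14)^2) = 27.1477

27.1477


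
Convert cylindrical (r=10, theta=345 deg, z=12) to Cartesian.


x = 10 * cos(345) = 9.6593
y = 10 * sin(345) = -2.5882
z = 12

(9.6593, -2.5882, 12)


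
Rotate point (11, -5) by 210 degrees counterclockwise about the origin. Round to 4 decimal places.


x' = 11*cos(210) - -5*sin(210) = -12.0263
y' = 11*sin(210) + -5*cos(210) = -1.1699

(-12.0263, -1.1699)


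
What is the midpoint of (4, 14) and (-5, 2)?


Midpoint = ((4+-5)/2, (14+2)/2) = (-0.5, 8)

(-0.5, 8)


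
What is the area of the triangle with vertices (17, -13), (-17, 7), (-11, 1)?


Area = |x1(y2-y3) + x2(y3-y1) + x3(y1-y2)| / 2
= |17*(7-1) + -17*(1--13) + -11*(-13-7)| / 2
= 42

42


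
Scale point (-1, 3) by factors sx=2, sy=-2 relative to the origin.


Scaling: (x*sx, y*sy) = (-1*2, 3*-2) = (-2, -6)

(-2, -6)


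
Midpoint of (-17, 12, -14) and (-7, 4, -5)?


Midpoint = ((-17+-7)/2, (12+4)/2, (-14+-5)/2) = (-12, 8, -9.5)

(-12, 8, -9.5)


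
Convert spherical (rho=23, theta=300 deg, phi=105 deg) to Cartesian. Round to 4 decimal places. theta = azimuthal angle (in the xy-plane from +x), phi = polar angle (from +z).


x = 23 * sin(105) * cos(300) = 11.1081
y = 23 * sin(105) * sin(300) = -19.2399
z = 23 * cos(105) = -5.9528

(11.1081, -19.2399, -5.9528)


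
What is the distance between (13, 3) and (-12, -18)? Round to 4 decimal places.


d = sqrt((-12-13)^2 + (-18-3)^2) = 32.6497

32.6497


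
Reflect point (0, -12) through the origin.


Reflection through origin: (x, y) -> (-x, -y)
(0, -12) -> (0, 12)

(0, 12)


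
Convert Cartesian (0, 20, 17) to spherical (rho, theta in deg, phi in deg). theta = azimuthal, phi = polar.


rho = sqrt(0^2 + 20^2 + 17^2) = 26.2488
theta = atan2(20, 0) = 90 deg
phi = acos(17/26.2488) = 49.6355 deg

rho = 26.2488, theta = 90 deg, phi = 49.6355 deg


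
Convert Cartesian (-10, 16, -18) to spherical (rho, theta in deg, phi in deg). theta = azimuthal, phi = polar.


rho = sqrt((-10)^2 + 16^2 + (-18)^2) = 26.0768
theta = atan2(16, -10) = 122.0054 deg
phi = acos(-18/26.0768) = 133.6514 deg

rho = 26.0768, theta = 122.0054 deg, phi = 133.6514 deg


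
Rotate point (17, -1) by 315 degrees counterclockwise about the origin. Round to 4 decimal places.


x' = 17*cos(315) - -1*sin(315) = 11.3137
y' = 17*sin(315) + -1*cos(315) = -12.7279

(11.3137, -12.7279)


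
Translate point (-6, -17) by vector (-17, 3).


Translation: (x+dx, y+dy) = (-6+-17, -17+3) = (-23, -14)

(-23, -14)


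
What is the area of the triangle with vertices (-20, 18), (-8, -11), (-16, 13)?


Area = |x1(y2-y3) + x2(y3-y1) + x3(y1-y2)| / 2
= |-20*(-11-13) + -8*(13-18) + -16*(18--11)| / 2
= 28

28


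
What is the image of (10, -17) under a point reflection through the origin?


Reflection through origin: (x, y) -> (-x, -y)
(10, -17) -> (-10, 17)

(-10, 17)


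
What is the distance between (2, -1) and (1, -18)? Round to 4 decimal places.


d = sqrt((1-2)^2 + (-18--1)^2) = 17.0294

17.0294


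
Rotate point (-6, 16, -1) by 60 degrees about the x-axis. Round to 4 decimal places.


x' = -6
y' = 16*cos(60) - -1*sin(60) = 8.866
z' = 16*sin(60) + -1*cos(60) = 13.3564

(-6, 8.866, 13.3564)


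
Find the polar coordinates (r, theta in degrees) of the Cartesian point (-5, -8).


r = sqrt((-5)^2 + (-8)^2) = 9.434
theta = atan2(-8, -5) = 237.9946 degrees

r = 9.434, theta = 237.9946 degrees


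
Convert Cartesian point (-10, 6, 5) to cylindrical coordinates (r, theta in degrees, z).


r = sqrt((-10)^2 + 6^2) = 11.6619
theta = atan2(6, -10) = 149.0362 deg
z = 5

r = 11.6619, theta = 149.0362 deg, z = 5


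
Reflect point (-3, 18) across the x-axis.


Reflection across x-axis: (x, y) -> (x, -y)
(-3, 18) -> (-3, -18)

(-3, -18)


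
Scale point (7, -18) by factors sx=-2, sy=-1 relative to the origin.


Scaling: (x*sx, y*sy) = (7*-2, -18*-1) = (-14, 18)

(-14, 18)


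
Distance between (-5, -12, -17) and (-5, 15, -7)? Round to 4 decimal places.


d = sqrt((-5--5)^2 + (15--12)^2 + (-7--17)^2) = 28.7924

28.7924


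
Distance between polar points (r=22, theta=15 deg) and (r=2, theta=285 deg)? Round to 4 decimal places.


d = sqrt(r1^2 + r2^2 - 2*r1*r2*cos(t2-t1))
d = sqrt(22^2 + 2^2 - 2*22*2*cos(285-15)) = 22.0907

22.0907


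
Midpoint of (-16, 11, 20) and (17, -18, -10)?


Midpoint = ((-16+17)/2, (11+-18)/2, (20+-10)/2) = (0.5, -3.5, 5)

(0.5, -3.5, 5)


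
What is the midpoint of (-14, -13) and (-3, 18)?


Midpoint = ((-14+-3)/2, (-13+18)/2) = (-8.5, 2.5)

(-8.5, 2.5)


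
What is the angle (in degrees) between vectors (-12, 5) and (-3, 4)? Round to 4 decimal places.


dot = -12*-3 + 5*4 = 56
|u| = 13, |v| = 5
cos(angle) = 0.8615
angle = 30.5102 degrees

30.5102 degrees


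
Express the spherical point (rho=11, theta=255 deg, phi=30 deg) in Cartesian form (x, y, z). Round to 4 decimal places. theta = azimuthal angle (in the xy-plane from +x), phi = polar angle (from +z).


x = 11 * sin(30) * cos(255) = -1.4235
y = 11 * sin(30) * sin(255) = -5.3126
z = 11 * cos(30) = 9.5263

(-1.4235, -5.3126, 9.5263)


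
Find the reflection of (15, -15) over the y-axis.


Reflection across y-axis: (x, y) -> (-x, y)
(15, -15) -> (-15, -15)

(-15, -15)


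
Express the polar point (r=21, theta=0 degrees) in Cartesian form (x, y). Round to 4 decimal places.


x = 21 * cos(0) = 21
y = 21 * sin(0) = 0

(21, 0)


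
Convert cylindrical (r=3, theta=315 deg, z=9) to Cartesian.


x = 3 * cos(315) = 2.1213
y = 3 * sin(315) = -2.1213
z = 9

(2.1213, -2.1213, 9)


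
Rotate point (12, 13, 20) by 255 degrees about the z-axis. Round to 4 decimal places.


x' = 12*cos(255) - 13*sin(255) = 9.4512
y' = 12*sin(255) + 13*cos(255) = -14.9558
z' = 20

(9.4512, -14.9558, 20)


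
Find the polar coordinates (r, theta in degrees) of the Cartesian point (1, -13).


r = sqrt(1^2 + (-13)^2) = 13.0384
theta = atan2(-13, 1) = 274.3987 degrees

r = 13.0384, theta = 274.3987 degrees


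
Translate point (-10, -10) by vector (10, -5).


Translation: (x+dx, y+dy) = (-10+10, -10+-5) = (0, -15)

(0, -15)


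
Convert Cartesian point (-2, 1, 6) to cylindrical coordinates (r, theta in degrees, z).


r = sqrt((-2)^2 + 1^2) = 2.2361
theta = atan2(1, -2) = 153.4349 deg
z = 6

r = 2.2361, theta = 153.4349 deg, z = 6


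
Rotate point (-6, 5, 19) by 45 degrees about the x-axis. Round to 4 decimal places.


x' = -6
y' = 5*cos(45) - 19*sin(45) = -9.8995
z' = 5*sin(45) + 19*cos(45) = 16.9706

(-6, -9.8995, 16.9706)


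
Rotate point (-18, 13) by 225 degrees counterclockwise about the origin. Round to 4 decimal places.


x' = -18*cos(225) - 13*sin(225) = 21.9203
y' = -18*sin(225) + 13*cos(225) = 3.5355

(21.9203, 3.5355)


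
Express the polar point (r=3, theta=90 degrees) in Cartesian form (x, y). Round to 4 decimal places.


x = 3 * cos(90) = 0
y = 3 * sin(90) = 3

(0, 3)


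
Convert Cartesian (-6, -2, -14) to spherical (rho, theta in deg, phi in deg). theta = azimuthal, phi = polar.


rho = sqrt((-6)^2 + (-2)^2 + (-14)^2) = 15.3623
theta = atan2(-2, -6) = 198.4349 deg
phi = acos(-14/15.3623) = 155.6887 deg

rho = 15.3623, theta = 198.4349 deg, phi = 155.6887 deg


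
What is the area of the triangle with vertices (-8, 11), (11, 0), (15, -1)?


Area = |x1(y2-y3) + x2(y3-y1) + x3(y1-y2)| / 2
= |-8*(0--1) + 11*(-1-11) + 15*(11-0)| / 2
= 12.5

12.5


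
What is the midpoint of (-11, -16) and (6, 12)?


Midpoint = ((-11+6)/2, (-16+12)/2) = (-2.5, -2)

(-2.5, -2)


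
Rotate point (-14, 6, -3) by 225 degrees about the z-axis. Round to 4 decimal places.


x' = -14*cos(225) - 6*sin(225) = 14.1421
y' = -14*sin(225) + 6*cos(225) = 5.6569
z' = -3

(14.1421, 5.6569, -3)


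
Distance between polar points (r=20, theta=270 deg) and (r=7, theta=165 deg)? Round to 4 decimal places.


d = sqrt(r1^2 + r2^2 - 2*r1*r2*cos(t2-t1))
d = sqrt(20^2 + 7^2 - 2*20*7*cos(165-270)) = 22.8357

22.8357


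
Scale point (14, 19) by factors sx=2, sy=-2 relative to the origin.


Scaling: (x*sx, y*sy) = (14*2, 19*-2) = (28, -38)

(28, -38)


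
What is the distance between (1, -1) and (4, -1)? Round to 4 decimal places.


d = sqrt((4-1)^2 + (-1--1)^2) = 3

3


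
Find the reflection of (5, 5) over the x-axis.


Reflection across x-axis: (x, y) -> (x, -y)
(5, 5) -> (5, -5)

(5, -5)


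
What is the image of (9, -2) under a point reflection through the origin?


Reflection through origin: (x, y) -> (-x, -y)
(9, -2) -> (-9, 2)

(-9, 2)


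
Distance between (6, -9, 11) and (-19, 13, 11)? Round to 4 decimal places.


d = sqrt((-19-6)^2 + (13--9)^2 + (11-11)^2) = 33.3017

33.3017


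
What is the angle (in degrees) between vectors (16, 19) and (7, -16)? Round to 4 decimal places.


dot = 16*7 + 19*-16 = -192
|u| = 24.8395, |v| = 17.4642
cos(angle) = -0.4426
angle = 116.2697 degrees

116.2697 degrees


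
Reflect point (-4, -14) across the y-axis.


Reflection across y-axis: (x, y) -> (-x, y)
(-4, -14) -> (4, -14)

(4, -14)


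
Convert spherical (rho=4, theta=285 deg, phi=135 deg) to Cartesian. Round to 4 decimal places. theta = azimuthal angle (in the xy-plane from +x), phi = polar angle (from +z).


x = 4 * sin(135) * cos(285) = 0.7321
y = 4 * sin(135) * sin(285) = -2.7321
z = 4 * cos(135) = -2.8284

(0.7321, -2.7321, -2.8284)


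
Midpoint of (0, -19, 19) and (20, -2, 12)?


Midpoint = ((0+20)/2, (-19+-2)/2, (19+12)/2) = (10, -10.5, 15.5)

(10, -10.5, 15.5)


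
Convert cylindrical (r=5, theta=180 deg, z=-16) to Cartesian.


x = 5 * cos(180) = -5
y = 5 * sin(180) = 0
z = -16

(-5, 0, -16)


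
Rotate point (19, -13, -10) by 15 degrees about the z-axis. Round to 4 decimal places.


x' = 19*cos(15) - -13*sin(15) = 21.7172
y' = 19*sin(15) + -13*cos(15) = -7.6395
z' = -10

(21.7172, -7.6395, -10)


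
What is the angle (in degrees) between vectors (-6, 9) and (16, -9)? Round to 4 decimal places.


dot = -6*16 + 9*-9 = -177
|u| = 10.8167, |v| = 18.3576
cos(angle) = -0.8914
angle = 153.0478 degrees

153.0478 degrees


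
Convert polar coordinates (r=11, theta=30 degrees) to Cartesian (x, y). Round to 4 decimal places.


x = 11 * cos(30) = 9.5263
y = 11 * sin(30) = 5.5

(9.5263, 5.5)


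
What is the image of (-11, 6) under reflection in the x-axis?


Reflection across x-axis: (x, y) -> (x, -y)
(-11, 6) -> (-11, -6)

(-11, -6)


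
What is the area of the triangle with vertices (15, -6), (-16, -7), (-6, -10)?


Area = |x1(y2-y3) + x2(y3-y1) + x3(y1-y2)| / 2
= |15*(-7--10) + -16*(-10--6) + -6*(-6--7)| / 2
= 51.5

51.5


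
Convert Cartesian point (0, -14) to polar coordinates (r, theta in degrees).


r = sqrt(0^2 + (-14)^2) = 14
theta = atan2(-14, 0) = 270 degrees

r = 14, theta = 270 degrees


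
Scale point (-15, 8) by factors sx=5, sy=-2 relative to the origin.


Scaling: (x*sx, y*sy) = (-15*5, 8*-2) = (-75, -16)

(-75, -16)


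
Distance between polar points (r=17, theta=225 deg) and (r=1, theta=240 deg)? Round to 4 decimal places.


d = sqrt(r1^2 + r2^2 - 2*r1*r2*cos(t2-t1))
d = sqrt(17^2 + 1^2 - 2*17*1*cos(240-225)) = 16.0362

16.0362


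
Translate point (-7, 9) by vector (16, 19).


Translation: (x+dx, y+dy) = (-7+16, 9+19) = (9, 28)

(9, 28)


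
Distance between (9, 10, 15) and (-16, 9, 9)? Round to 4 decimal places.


d = sqrt((-16-9)^2 + (9-10)^2 + (9-15)^2) = 25.7294

25.7294


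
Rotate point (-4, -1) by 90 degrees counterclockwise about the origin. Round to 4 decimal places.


x' = -4*cos(90) - -1*sin(90) = 1
y' = -4*sin(90) + -1*cos(90) = -4

(1, -4)


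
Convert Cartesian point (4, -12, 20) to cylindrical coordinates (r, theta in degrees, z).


r = sqrt(4^2 + (-12)^2) = 12.6491
theta = atan2(-12, 4) = 288.4349 deg
z = 20

r = 12.6491, theta = 288.4349 deg, z = 20


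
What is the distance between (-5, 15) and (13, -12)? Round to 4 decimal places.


d = sqrt((13--5)^2 + (-12-15)^2) = 32.45

32.45


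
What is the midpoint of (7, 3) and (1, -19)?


Midpoint = ((7+1)/2, (3+-19)/2) = (4, -8)

(4, -8)


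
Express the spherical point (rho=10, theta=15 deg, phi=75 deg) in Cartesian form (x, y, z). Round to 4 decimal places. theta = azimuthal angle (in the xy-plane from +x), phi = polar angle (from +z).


x = 10 * sin(75) * cos(15) = 9.3301
y = 10 * sin(75) * sin(15) = 2.5
z = 10 * cos(75) = 2.5882

(9.3301, 2.5, 2.5882)


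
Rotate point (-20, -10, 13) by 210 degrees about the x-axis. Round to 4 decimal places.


x' = -20
y' = -10*cos(210) - 13*sin(210) = 15.1603
z' = -10*sin(210) + 13*cos(210) = -6.2583

(-20, 15.1603, -6.2583)


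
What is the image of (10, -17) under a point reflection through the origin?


Reflection through origin: (x, y) -> (-x, -y)
(10, -17) -> (-10, 17)

(-10, 17)


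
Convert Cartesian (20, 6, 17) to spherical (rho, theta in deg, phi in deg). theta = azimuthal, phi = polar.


rho = sqrt(20^2 + 6^2 + 17^2) = 26.9258
theta = atan2(6, 20) = 16.6992 deg
phi = acos(17/26.9258) = 50.8492 deg

rho = 26.9258, theta = 16.6992 deg, phi = 50.8492 deg


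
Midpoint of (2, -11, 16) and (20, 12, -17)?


Midpoint = ((2+20)/2, (-11+12)/2, (16+-17)/2) = (11, 0.5, -0.5)

(11, 0.5, -0.5)


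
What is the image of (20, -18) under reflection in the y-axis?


Reflection across y-axis: (x, y) -> (-x, y)
(20, -18) -> (-20, -18)

(-20, -18)


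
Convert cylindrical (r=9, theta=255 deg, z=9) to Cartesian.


x = 9 * cos(255) = -2.3294
y = 9 * sin(255) = -8.6933
z = 9

(-2.3294, -8.6933, 9)


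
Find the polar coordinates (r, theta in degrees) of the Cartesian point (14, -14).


r = sqrt(14^2 + (-14)^2) = 19.799
theta = atan2(-14, 14) = 315 degrees

r = 19.799, theta = 315 degrees


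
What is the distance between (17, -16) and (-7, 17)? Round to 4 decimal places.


d = sqrt((-7-17)^2 + (17--16)^2) = 40.8044

40.8044


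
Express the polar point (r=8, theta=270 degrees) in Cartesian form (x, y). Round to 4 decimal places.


x = 8 * cos(270) = 0
y = 8 * sin(270) = -8

(0, -8)


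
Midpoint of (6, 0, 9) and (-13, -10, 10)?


Midpoint = ((6+-13)/2, (0+-10)/2, (9+10)/2) = (-3.5, -5, 9.5)

(-3.5, -5, 9.5)


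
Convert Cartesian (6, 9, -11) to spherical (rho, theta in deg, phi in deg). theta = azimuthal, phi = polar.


rho = sqrt(6^2 + 9^2 + (-11)^2) = 15.4272
theta = atan2(9, 6) = 56.3099 deg
phi = acos(-11/15.4272) = 135.4815 deg

rho = 15.4272, theta = 56.3099 deg, phi = 135.4815 deg


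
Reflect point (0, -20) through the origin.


Reflection through origin: (x, y) -> (-x, -y)
(0, -20) -> (0, 20)

(0, 20)


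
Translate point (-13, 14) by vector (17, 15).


Translation: (x+dx, y+dy) = (-13+17, 14+15) = (4, 29)

(4, 29)


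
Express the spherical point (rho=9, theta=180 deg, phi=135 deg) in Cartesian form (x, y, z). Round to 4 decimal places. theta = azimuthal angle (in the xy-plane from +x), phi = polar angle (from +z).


x = 9 * sin(135) * cos(180) = -6.364
y = 9 * sin(135) * sin(180) = 0
z = 9 * cos(135) = -6.364

(-6.364, 0, -6.364)


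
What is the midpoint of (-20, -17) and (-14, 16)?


Midpoint = ((-20+-14)/2, (-17+16)/2) = (-17, -0.5)

(-17, -0.5)


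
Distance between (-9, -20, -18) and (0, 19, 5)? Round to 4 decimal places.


d = sqrt((0--9)^2 + (19--20)^2 + (5--18)^2) = 46.1628

46.1628


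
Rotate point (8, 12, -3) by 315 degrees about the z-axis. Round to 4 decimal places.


x' = 8*cos(315) - 12*sin(315) = 14.1421
y' = 8*sin(315) + 12*cos(315) = 2.8284
z' = -3

(14.1421, 2.8284, -3)


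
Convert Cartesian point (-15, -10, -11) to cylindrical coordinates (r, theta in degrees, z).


r = sqrt((-15)^2 + (-10)^2) = 18.0278
theta = atan2(-10, -15) = 213.6901 deg
z = -11

r = 18.0278, theta = 213.6901 deg, z = -11


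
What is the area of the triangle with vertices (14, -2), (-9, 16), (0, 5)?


Area = |x1(y2-y3) + x2(y3-y1) + x3(y1-y2)| / 2
= |14*(16-5) + -9*(5--2) + 0*(-2-16)| / 2
= 45.5

45.5


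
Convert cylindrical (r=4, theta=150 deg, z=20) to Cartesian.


x = 4 * cos(150) = -3.4641
y = 4 * sin(150) = 2
z = 20

(-3.4641, 2, 20)


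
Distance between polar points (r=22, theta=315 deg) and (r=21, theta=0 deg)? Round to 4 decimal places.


d = sqrt(r1^2 + r2^2 - 2*r1*r2*cos(t2-t1))
d = sqrt(22^2 + 21^2 - 2*22*21*cos(0-315)) = 16.4813

16.4813


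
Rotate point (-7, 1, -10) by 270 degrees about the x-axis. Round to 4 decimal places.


x' = -7
y' = 1*cos(270) - -10*sin(270) = -10
z' = 1*sin(270) + -10*cos(270) = -1

(-7, -10, -1)


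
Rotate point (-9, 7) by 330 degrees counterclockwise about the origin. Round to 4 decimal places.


x' = -9*cos(330) - 7*sin(330) = -4.2942
y' = -9*sin(330) + 7*cos(330) = 10.5622

(-4.2942, 10.5622)


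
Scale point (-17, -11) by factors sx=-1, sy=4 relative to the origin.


Scaling: (x*sx, y*sy) = (-17*-1, -11*4) = (17, -44)

(17, -44)


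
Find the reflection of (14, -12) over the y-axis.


Reflection across y-axis: (x, y) -> (-x, y)
(14, -12) -> (-14, -12)

(-14, -12)


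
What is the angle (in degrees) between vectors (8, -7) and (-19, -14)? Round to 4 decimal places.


dot = 8*-19 + -7*-14 = -54
|u| = 10.6301, |v| = 23.6008
cos(angle) = -0.2152
angle = 102.4297 degrees

102.4297 degrees


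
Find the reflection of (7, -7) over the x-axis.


Reflection across x-axis: (x, y) -> (x, -y)
(7, -7) -> (7, 7)

(7, 7)


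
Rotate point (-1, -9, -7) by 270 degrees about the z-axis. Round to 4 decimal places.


x' = -1*cos(270) - -9*sin(270) = -9
y' = -1*sin(270) + -9*cos(270) = 1
z' = -7

(-9, 1, -7)


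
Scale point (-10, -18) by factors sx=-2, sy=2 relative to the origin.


Scaling: (x*sx, y*sy) = (-10*-2, -18*2) = (20, -36)

(20, -36)


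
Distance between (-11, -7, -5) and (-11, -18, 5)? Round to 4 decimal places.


d = sqrt((-11--11)^2 + (-18--7)^2 + (5--5)^2) = 14.8661

14.8661


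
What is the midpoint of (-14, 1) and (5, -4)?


Midpoint = ((-14+5)/2, (1+-4)/2) = (-4.5, -1.5)

(-4.5, -1.5)


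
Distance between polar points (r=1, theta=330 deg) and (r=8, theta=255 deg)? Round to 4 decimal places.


d = sqrt(r1^2 + r2^2 - 2*r1*r2*cos(t2-t1))
d = sqrt(1^2 + 8^2 - 2*1*8*cos(255-330)) = 7.8012

7.8012


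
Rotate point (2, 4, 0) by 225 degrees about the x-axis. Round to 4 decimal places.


x' = 2
y' = 4*cos(225) - 0*sin(225) = -2.8284
z' = 4*sin(225) + 0*cos(225) = -2.8284

(2, -2.8284, -2.8284)


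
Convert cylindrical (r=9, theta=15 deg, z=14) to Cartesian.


x = 9 * cos(15) = 8.6933
y = 9 * sin(15) = 2.3294
z = 14

(8.6933, 2.3294, 14)


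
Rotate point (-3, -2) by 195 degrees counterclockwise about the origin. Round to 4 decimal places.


x' = -3*cos(195) - -2*sin(195) = 2.3801
y' = -3*sin(195) + -2*cos(195) = 2.7083

(2.3801, 2.7083)


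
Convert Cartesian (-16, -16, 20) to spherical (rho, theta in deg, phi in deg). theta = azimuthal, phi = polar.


rho = sqrt((-16)^2 + (-16)^2 + 20^2) = 30.1993
theta = atan2(-16, -16) = 225 deg
phi = acos(20/30.1993) = 48.5271 deg

rho = 30.1993, theta = 225 deg, phi = 48.5271 deg


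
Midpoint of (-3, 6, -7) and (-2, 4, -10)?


Midpoint = ((-3+-2)/2, (6+4)/2, (-7+-10)/2) = (-2.5, 5, -8.5)

(-2.5, 5, -8.5)


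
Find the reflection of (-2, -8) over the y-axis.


Reflection across y-axis: (x, y) -> (-x, y)
(-2, -8) -> (2, -8)

(2, -8)


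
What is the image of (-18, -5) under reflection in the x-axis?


Reflection across x-axis: (x, y) -> (x, -y)
(-18, -5) -> (-18, 5)

(-18, 5)


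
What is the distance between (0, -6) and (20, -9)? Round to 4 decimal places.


d = sqrt((20-0)^2 + (-9--6)^2) = 20.2237

20.2237


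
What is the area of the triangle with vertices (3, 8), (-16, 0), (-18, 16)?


Area = |x1(y2-y3) + x2(y3-y1) + x3(y1-y2)| / 2
= |3*(0-16) + -16*(16-8) + -18*(8-0)| / 2
= 160

160


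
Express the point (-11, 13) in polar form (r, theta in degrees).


r = sqrt((-11)^2 + 13^2) = 17.0294
theta = atan2(13, -11) = 130.2364 degrees

r = 17.0294, theta = 130.2364 degrees


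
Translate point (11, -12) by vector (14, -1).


Translation: (x+dx, y+dy) = (11+14, -12+-1) = (25, -13)

(25, -13)


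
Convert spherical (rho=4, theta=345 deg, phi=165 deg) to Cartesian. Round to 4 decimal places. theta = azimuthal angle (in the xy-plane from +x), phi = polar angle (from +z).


x = 4 * sin(165) * cos(345) = 1
y = 4 * sin(165) * sin(345) = -0.2679
z = 4 * cos(165) = -3.8637

(1, -0.2679, -3.8637)


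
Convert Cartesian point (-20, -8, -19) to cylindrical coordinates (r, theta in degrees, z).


r = sqrt((-20)^2 + (-8)^2) = 21.5407
theta = atan2(-8, -20) = 201.8014 deg
z = -19

r = 21.5407, theta = 201.8014 deg, z = -19


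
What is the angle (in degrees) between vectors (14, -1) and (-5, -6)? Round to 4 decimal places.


dot = 14*-5 + -1*-6 = -64
|u| = 14.0357, |v| = 7.8102
cos(angle) = -0.5838
angle = 125.72 degrees

125.72 degrees


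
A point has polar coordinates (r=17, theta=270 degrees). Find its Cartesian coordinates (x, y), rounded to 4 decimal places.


x = 17 * cos(270) = 0
y = 17 * sin(270) = -17

(0, -17)


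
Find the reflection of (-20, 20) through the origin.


Reflection through origin: (x, y) -> (-x, -y)
(-20, 20) -> (20, -20)

(20, -20)


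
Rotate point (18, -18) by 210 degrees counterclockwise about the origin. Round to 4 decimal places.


x' = 18*cos(210) - -18*sin(210) = -24.5885
y' = 18*sin(210) + -18*cos(210) = 6.5885

(-24.5885, 6.5885)


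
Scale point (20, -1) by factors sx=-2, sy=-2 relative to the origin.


Scaling: (x*sx, y*sy) = (20*-2, -1*-2) = (-40, 2)

(-40, 2)


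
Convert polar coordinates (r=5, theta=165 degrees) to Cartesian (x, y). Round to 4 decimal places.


x = 5 * cos(165) = -4.8296
y = 5 * sin(165) = 1.2941

(-4.8296, 1.2941)


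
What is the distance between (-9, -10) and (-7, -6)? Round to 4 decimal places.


d = sqrt((-7--9)^2 + (-6--10)^2) = 4.4721

4.4721


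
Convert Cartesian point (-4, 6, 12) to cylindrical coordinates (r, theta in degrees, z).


r = sqrt((-4)^2 + 6^2) = 7.2111
theta = atan2(6, -4) = 123.6901 deg
z = 12

r = 7.2111, theta = 123.6901 deg, z = 12


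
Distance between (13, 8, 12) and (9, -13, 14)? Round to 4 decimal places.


d = sqrt((9-13)^2 + (-13-8)^2 + (14-12)^2) = 21.4709

21.4709


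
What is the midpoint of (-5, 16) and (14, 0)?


Midpoint = ((-5+14)/2, (16+0)/2) = (4.5, 8)

(4.5, 8)


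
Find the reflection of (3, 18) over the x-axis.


Reflection across x-axis: (x, y) -> (x, -y)
(3, 18) -> (3, -18)

(3, -18)


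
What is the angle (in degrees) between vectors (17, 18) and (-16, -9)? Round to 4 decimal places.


dot = 17*-16 + 18*-9 = -434
|u| = 24.7588, |v| = 18.3576
cos(angle) = -0.9549
angle = 162.7212 degrees

162.7212 degrees


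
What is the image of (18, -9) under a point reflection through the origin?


Reflection through origin: (x, y) -> (-x, -y)
(18, -9) -> (-18, 9)

(-18, 9)


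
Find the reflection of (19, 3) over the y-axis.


Reflection across y-axis: (x, y) -> (-x, y)
(19, 3) -> (-19, 3)

(-19, 3)


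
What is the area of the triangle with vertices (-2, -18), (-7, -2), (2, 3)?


Area = |x1(y2-y3) + x2(y3-y1) + x3(y1-y2)| / 2
= |-2*(-2-3) + -7*(3--18) + 2*(-18--2)| / 2
= 84.5

84.5


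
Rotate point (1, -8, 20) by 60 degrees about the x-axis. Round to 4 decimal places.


x' = 1
y' = -8*cos(60) - 20*sin(60) = -21.3205
z' = -8*sin(60) + 20*cos(60) = 3.0718

(1, -21.3205, 3.0718)


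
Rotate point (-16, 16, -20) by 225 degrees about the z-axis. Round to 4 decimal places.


x' = -16*cos(225) - 16*sin(225) = 22.6274
y' = -16*sin(225) + 16*cos(225) = 0
z' = -20

(22.6274, 0, -20)


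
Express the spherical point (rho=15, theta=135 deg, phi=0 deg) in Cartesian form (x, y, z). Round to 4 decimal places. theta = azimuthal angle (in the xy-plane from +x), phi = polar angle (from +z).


x = 15 * sin(0) * cos(135) = 0
y = 15 * sin(0) * sin(135) = 0
z = 15 * cos(0) = 15

(0, 0, 15)
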